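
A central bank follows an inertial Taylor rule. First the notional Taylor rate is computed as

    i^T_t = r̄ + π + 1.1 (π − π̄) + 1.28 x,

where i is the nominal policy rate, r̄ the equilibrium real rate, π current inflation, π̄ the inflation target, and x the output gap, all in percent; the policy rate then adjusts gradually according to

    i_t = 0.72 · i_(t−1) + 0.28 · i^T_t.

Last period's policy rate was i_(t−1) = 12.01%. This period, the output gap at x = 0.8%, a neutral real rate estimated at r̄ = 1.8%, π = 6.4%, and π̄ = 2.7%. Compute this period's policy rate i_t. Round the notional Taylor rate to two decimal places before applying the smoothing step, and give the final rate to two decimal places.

i^T_t = 1.8 + 6.4 + 1.1 × (6.4 − 2.7) + 1.28 × 0.8
   = 1.8 + 6.4 + 4.07 + 1.024 = 13.29
i_t = 0.72 × 12.01 + 0.28 × 13.29 = 8.6472 + 3.7212 = 12.37

12.37%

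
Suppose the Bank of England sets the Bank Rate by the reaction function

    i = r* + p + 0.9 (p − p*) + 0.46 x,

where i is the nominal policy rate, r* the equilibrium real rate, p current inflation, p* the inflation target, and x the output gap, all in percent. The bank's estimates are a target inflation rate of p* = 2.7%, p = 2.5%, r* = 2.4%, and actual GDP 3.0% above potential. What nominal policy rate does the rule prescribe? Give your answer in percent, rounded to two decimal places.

Output 3.0% above potential → x = 3.0.
i = 2.4 + 2.5 + 0.9 × (2.5 − 2.7) + 0.46 × 3.0
   = 2.4 + 2.5 − 0.18 + 1.38 = 6.10

6.10%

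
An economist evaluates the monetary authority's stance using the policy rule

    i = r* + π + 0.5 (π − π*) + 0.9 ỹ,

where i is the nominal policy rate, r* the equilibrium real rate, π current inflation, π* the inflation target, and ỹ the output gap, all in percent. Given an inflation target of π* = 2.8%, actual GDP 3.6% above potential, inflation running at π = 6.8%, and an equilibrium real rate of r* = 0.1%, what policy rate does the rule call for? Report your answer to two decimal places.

Output 3.6% above potential → ỹ = 3.6.
i = 0.1 + 6.8 + 0.5 × (6.8 − 2.8) + 0.9 × 3.6
   = 0.1 + 6.8 + 2 + 3.24 = 12.14

12.14%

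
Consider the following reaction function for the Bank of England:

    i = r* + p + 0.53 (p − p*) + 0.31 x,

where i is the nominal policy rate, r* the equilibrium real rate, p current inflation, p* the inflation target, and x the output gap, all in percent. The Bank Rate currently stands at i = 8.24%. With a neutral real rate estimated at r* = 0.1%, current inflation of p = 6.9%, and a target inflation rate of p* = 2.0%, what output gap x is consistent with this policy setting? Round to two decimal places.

0.31 x = 8.24 − 0.1 − 6.9 − 0.53 × (6.9 − 2.0) = -1.357
x = -1.357 / 0.31 = -4.38

-4.38%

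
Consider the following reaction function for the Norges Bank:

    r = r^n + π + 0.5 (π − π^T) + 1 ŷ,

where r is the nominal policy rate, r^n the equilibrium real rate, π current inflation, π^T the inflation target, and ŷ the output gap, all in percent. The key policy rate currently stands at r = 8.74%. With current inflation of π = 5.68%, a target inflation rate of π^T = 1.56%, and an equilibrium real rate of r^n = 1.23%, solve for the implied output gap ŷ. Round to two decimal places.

-0.23%

1 ŷ = 8.74 − 1.23 − 5.68 − 0.5 × (5.68 − 1.56) = -0.23
ŷ = -0.23 / 1 = -0.23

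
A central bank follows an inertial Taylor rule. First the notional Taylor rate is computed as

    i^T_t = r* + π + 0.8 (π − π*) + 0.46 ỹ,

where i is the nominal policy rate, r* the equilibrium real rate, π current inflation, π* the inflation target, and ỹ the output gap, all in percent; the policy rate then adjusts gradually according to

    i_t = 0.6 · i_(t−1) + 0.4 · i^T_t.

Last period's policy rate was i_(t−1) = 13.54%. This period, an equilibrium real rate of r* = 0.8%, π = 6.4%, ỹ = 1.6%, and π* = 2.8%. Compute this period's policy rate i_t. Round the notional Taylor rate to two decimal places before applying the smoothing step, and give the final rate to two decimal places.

12.45%

i^T_t = 0.8 + 6.4 + 0.8 × (6.4 − 2.8) + 0.46 × 1.6
   = 0.8 + 6.4 + 2.88 + 0.736 = 10.82
i_t = 0.6 × 13.54 + 0.4 × 10.82 = 8.124 + 4.328 = 12.45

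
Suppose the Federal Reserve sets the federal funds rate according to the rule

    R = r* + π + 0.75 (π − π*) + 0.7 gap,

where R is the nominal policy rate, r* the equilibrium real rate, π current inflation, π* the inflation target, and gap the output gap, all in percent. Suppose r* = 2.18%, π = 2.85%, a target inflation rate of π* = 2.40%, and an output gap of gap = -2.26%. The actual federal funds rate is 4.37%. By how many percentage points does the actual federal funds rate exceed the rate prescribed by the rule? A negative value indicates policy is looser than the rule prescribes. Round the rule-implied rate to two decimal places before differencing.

R = 2.18 + 2.85 + 0.75 × (2.85 − 2.40) + 0.7 × (-2.26)
   = 2.18 + 2.85 + 0.3375 − 1.582 = 3.79
Deviation = 4.37 − 3.79 = 0.58 pp.

0.58 pp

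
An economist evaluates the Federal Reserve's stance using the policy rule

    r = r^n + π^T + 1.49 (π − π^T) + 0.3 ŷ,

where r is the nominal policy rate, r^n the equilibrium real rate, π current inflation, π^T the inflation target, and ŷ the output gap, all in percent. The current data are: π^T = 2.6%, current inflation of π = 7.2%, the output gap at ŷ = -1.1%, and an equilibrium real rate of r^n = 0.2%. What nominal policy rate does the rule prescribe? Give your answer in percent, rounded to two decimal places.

9.32%

r = 0.2 + 2.6 + 1.49 × (7.2 − 2.6) + 0.3 × (-1.1)
   = 0.2 + 2.6 + 6.854 − 0.33 = 9.32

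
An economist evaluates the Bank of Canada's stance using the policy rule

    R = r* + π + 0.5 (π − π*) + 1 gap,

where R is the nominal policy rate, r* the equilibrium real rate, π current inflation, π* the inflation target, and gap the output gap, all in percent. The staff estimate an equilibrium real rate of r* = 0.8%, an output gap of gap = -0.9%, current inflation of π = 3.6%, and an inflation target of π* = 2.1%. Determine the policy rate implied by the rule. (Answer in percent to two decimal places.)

R = 0.8 + 3.6 + 0.5 × (3.6 − 2.1) + 1 × (-0.9)
   = 0.8 + 3.6 + 0.75 − 0.9 = 4.25

4.25%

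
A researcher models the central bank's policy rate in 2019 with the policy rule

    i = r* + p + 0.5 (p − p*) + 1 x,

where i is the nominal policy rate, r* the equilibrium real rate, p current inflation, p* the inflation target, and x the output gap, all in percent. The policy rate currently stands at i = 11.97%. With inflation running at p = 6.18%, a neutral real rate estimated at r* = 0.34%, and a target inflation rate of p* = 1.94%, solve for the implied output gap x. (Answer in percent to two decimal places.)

3.33%

1 x = 11.97 − 0.34 − 6.18 − 0.5 × (6.18 − 1.94) = 3.33
x = 3.33 / 1 = 3.33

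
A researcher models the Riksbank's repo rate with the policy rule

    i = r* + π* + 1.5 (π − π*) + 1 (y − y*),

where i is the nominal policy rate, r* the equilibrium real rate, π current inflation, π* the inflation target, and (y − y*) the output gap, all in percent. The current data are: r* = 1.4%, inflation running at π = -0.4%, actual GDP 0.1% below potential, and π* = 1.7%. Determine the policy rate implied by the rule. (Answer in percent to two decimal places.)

Output 0.1% below potential → (y − y*) = -0.1.
i = 1.4 + 1.7 + 1.5 × (-0.4 − 1.7) + 1 × (-0.1)
   = 1.4 + 1.7 − 3.15 − 0.1 = -0.15

-0.15%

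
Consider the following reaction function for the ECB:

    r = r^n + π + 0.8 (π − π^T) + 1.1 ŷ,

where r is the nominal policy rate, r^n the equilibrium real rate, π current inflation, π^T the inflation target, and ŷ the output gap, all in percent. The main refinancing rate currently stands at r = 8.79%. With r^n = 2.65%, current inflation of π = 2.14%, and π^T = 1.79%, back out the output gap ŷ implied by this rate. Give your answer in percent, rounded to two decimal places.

1.1 ŷ = 8.79 − 2.65 − 2.14 − 0.8 × (2.14 − 1.79) = 3.72
ŷ = 3.72 / 1.1 = 3.38

3.38%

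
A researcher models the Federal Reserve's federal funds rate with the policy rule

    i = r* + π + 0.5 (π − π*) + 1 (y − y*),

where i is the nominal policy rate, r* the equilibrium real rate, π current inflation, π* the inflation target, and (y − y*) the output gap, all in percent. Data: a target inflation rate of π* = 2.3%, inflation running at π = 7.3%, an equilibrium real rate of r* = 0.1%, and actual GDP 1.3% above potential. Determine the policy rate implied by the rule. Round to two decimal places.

11.20%

Output 1.3% above potential → (y − y*) = 1.3.
i = 0.1 + 7.3 + 0.5 × (7.3 − 2.3) + 1 × 1.3
   = 0.1 + 7.3 + 2.5 + 1.3 = 11.20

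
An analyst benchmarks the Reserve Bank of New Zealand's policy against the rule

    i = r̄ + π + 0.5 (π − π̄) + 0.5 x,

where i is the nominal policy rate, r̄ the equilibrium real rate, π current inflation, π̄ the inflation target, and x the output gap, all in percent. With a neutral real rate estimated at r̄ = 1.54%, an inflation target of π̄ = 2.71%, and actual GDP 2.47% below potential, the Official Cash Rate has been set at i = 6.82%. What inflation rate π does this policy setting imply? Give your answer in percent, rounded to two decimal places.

5.25%

Output 2.47% below potential → x = -2.47.
Collecting π: i = r̄ + (1 + 0.5) π − 0.5 π̄ + 0.5 x
1.5 π = 6.82 − 1.54 + 0.5 × 2.71 − 0.5 × (-2.47) = 7.87
π = 7.87 / 1.5 = 5.25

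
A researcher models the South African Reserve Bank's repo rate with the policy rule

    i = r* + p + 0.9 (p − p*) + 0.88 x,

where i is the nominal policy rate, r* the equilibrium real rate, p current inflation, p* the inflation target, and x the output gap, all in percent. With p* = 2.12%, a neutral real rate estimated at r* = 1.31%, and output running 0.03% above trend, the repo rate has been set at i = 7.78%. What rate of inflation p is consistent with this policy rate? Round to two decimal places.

Output 0.03% above potential → x = 0.03.
Collecting p: i = r* + (1 + 0.9) p − 0.9 p* + 0.88 x
1.9 p = 7.78 − 1.31 + 0.9 × 2.12 − 0.88 × 0.03 = 8.3516
p = 8.3516 / 1.9 = 4.40

4.40%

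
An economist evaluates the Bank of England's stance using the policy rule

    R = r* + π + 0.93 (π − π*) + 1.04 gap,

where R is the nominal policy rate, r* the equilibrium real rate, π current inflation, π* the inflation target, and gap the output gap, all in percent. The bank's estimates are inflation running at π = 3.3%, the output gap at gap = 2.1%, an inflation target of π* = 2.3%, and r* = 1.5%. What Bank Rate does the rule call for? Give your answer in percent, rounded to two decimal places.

7.91%

R = 1.5 + 3.3 + 0.93 × (3.3 − 2.3) + 1.04 × 2.1
   = 1.5 + 3.3 + 0.93 + 2.184 = 7.91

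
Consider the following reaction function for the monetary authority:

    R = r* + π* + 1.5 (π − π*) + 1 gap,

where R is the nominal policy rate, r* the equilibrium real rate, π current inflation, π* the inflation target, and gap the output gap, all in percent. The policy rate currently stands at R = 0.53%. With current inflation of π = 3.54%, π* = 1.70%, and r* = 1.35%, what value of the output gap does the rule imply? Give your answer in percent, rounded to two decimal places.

1 gap = 0.53 − 1.35 − 1.70 − 1.5 × (3.54 − 1.70) = -5.28
gap = -5.28 / 1 = -5.28

-5.28%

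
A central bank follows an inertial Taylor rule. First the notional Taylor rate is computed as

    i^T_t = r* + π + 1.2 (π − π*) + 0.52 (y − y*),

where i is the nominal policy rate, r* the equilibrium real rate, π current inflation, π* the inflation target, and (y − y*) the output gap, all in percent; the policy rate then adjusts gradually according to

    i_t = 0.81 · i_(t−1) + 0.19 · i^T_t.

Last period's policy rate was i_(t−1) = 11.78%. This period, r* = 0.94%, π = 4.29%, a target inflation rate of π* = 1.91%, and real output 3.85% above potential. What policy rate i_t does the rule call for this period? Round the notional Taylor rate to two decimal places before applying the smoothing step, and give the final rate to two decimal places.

11.46%

Output 3.85% above potential → (y − y*) = 3.85.
i^T_t = 0.94 + 4.29 + 1.2 × (4.29 − 1.91) + 0.52 × 3.85
   = 0.94 + 4.29 + 2.856 + 2.002 = 10.09
i_t = 0.81 × 11.78 + 0.19 × 10.09 = 9.5418 + 1.9171 = 11.46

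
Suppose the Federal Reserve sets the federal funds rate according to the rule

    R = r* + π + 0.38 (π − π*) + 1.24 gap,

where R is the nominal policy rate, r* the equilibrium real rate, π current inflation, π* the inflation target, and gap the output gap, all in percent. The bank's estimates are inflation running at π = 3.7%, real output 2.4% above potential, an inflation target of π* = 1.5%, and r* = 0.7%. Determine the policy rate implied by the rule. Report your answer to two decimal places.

8.21%

Output 2.4% above potential → gap = 2.4.
R = 0.7 + 3.7 + 0.38 × (3.7 − 1.5) + 1.24 × 2.4
   = 0.7 + 3.7 + 0.836 + 2.976 = 8.21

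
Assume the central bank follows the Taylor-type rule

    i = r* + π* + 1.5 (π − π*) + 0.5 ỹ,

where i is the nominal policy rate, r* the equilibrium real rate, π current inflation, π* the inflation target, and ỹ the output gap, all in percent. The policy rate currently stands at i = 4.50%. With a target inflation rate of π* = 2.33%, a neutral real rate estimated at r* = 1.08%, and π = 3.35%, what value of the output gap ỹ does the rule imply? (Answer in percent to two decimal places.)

0.5 ỹ = 4.50 − 1.08 − 2.33 − 1.5 × (3.35 − 2.33) = -0.44
ỹ = -0.44 / 0.5 = -0.88

-0.88%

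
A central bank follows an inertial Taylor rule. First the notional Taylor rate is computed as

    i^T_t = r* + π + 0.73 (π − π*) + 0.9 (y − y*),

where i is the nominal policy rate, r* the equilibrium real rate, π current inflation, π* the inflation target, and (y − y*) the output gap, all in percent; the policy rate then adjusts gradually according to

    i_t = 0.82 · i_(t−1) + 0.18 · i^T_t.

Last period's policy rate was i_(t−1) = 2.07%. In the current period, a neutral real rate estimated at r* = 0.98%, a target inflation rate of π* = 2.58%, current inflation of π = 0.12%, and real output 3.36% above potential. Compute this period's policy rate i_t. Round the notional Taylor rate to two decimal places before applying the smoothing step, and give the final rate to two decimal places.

2.12%

Output 3.36% above potential → (y − y*) = 3.36.
i^T_t = 0.98 + 0.12 + 0.73 × (0.12 − 2.58) + 0.9 × 3.36
   = 0.98 + 0.12 − 1.7958 + 3.024 = 2.33
i_t = 0.82 × 2.07 + 0.18 × 2.33 = 1.6974 + 0.4194 = 2.12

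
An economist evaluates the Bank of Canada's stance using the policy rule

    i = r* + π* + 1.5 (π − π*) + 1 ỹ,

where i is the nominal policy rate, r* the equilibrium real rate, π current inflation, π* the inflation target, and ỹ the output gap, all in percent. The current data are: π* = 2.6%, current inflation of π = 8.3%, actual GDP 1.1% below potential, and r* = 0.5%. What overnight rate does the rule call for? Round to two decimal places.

Output 1.1% below potential → ỹ = -1.1.
i = 0.5 + 2.6 + 1.5 × (8.3 − 2.6) + 1 × (-1.1)
   = 0.5 + 2.6 + 8.55 − 1.1 = 10.55

10.55%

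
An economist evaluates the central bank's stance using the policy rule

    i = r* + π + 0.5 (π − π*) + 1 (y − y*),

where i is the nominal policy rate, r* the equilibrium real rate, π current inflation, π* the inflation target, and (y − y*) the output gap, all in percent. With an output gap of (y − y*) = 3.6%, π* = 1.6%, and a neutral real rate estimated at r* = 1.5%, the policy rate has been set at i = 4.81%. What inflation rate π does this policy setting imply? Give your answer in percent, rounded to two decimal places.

Collecting π: i = r* + (1 + 0.5) π − 0.5 π* + 1 (y − y*)
1.5 π = 4.81 − 1.5 + 0.5 × 1.6 − 1 × 3.6 = 0.51
π = 0.51 / 1.5 = 0.34

0.34%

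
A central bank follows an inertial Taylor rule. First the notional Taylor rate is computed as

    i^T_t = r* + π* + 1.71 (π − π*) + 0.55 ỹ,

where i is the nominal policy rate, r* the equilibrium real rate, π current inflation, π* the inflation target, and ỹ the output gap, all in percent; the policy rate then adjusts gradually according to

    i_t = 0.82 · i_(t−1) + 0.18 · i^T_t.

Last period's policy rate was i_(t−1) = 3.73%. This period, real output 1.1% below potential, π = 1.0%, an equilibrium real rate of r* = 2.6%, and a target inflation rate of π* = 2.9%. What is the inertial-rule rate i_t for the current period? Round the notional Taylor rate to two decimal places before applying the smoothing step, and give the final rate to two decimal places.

Output 1.1% below potential → ỹ = -1.1.
i^T_t = 2.6 + 2.9 + 1.71 × (1.0 − 2.9) + 0.55 × (-1.1)
   = 2.6 + 2.9 − 3.249 − 0.605 = 1.65
i_t = 0.82 × 3.73 + 0.18 × 1.65 = 3.0586 + 0.297 = 3.36

3.36%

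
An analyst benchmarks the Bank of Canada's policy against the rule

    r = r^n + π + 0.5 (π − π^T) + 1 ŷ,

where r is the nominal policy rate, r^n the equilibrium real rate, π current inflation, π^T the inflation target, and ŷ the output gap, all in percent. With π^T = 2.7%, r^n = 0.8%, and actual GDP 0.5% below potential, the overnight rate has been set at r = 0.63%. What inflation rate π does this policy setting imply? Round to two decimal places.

1.12%

Output 0.5% below potential → ŷ = -0.5.
Collecting π: r = r^n + (1 + 0.5) π − 0.5 π^T + 1 ŷ
1.5 π = 0.63 − 0.8 + 0.5 × 2.7 − 1 × (-0.5) = 1.68
π = 1.68 / 1.5 = 1.12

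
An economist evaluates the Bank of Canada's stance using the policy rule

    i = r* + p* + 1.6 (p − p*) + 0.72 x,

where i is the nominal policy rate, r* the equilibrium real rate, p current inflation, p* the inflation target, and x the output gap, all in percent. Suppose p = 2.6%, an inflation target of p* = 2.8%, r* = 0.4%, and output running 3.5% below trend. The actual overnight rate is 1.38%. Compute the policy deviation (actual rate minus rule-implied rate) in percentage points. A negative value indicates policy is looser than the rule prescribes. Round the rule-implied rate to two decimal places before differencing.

1.02 pp

Output 3.5% below potential → x = -3.5.
i = 0.4 + 2.8 + 1.6 × (2.6 − 2.8) + 0.72 × (-3.5)
   = 0.4 + 2.8 − 0.32 − 2.52 = 0.36
Deviation = 1.38 − 0.36 = 1.02 pp.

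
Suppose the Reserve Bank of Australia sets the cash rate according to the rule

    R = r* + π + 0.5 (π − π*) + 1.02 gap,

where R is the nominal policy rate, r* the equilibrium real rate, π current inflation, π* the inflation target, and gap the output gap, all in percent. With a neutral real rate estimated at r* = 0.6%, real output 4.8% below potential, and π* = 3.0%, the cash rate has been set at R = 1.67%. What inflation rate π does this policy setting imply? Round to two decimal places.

Output 4.8% below potential → gap = -4.8.
Collecting π: R = r* + (1 + 0.5) π − 0.5 π* + 1.02 gap
1.5 π = 1.67 − 0.6 + 0.5 × 3.0 − 1.02 × (-4.8) = 7.466
π = 7.466 / 1.5 = 4.98

4.98%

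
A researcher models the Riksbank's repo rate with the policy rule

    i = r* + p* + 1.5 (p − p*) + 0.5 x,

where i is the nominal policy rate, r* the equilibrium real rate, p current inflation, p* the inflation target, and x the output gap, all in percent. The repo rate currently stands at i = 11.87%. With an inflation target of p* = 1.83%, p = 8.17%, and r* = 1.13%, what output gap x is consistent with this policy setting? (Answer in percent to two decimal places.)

-1.20%

0.5 x = 11.87 − 1.13 − 1.83 − 1.5 × (8.17 − 1.83) = -0.6
x = -0.6 / 0.5 = -1.20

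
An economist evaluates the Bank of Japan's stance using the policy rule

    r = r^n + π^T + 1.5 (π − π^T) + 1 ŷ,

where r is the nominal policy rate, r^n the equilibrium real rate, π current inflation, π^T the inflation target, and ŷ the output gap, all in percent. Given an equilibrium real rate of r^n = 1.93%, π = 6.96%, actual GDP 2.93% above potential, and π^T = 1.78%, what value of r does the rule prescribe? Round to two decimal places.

Output 2.93% above potential → ŷ = 2.93.
r = 1.93 + 1.78 + 1.5 × (6.96 − 1.78) + 1 × 2.93
   = 1.93 + 1.78 + 7.77 + 2.93 = 14.41

14.41%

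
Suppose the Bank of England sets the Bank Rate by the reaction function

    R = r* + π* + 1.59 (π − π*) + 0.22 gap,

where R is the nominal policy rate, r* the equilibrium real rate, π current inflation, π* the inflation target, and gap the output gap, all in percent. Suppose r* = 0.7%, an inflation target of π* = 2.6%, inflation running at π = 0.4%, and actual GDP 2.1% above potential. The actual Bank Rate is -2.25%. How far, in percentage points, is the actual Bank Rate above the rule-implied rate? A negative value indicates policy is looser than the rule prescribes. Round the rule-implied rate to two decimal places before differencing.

Output 2.1% above potential → gap = 2.1.
R = 0.7 + 2.6 + 1.59 × (0.4 − 2.6) + 0.22 × 2.1
   = 0.7 + 2.6 − 3.498 + 0.462 = 0.26
Deviation = -2.25 − 0.26 = -2.51 pp.

-2.51 pp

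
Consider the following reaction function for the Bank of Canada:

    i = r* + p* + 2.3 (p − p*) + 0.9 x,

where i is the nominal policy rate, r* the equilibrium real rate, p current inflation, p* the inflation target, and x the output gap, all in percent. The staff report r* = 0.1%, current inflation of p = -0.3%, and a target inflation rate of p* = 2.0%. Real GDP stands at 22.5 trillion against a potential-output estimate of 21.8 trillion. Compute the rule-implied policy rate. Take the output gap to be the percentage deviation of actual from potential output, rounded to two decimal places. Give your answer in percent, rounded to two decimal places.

Output gap = 100 × (22.5 − 21.8) / 21.8 = 3.21%.
i = 0.10 + 2.00 + 2.3 × (-0.30 − 2.00) + 0.9 × 3.21
   = 0.10 + 2 − 5.29 + 2.889 = -0.30

-0.30%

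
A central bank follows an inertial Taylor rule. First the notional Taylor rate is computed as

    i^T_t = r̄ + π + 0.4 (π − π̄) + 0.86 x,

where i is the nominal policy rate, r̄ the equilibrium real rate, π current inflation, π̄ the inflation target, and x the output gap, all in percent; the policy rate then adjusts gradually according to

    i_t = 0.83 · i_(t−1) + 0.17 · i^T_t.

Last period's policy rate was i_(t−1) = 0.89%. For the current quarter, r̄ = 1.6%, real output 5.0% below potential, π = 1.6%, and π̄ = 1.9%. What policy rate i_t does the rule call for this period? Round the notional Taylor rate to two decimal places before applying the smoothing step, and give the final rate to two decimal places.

Output 5.0% below potential → x = -5.0.
i^T_t = 1.6 + 1.6 + 0.4 × (1.6 − 1.9) + 0.86 × (-5.0)
   = 1.6 + 1.6 − 0.12 − 4.3 = -1.22
i_t = 0.83 × 0.89 + 0.17 × (-1.22) = 0.7387 − 0.2074 = 0.53

0.53%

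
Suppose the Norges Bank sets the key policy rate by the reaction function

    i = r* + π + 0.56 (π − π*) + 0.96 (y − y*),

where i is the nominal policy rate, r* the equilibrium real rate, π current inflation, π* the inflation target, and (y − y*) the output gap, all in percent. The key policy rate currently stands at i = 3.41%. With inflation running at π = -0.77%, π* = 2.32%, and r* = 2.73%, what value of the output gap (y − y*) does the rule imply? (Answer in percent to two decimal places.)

3.31%

0.96 (y − y*) = 3.41 − 2.73 − (-0.77) − 0.56 × ((-0.77) − 2.32) = 3.1804
(y − y*) = 3.1804 / 0.96 = 3.31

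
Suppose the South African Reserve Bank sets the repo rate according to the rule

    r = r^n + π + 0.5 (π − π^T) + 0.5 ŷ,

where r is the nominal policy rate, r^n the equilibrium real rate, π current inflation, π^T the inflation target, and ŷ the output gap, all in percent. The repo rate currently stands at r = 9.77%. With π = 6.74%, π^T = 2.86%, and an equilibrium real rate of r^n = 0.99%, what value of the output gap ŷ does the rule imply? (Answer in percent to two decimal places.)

0.5 ŷ = 9.77 − 0.99 − 6.74 − 0.5 × (6.74 − 2.86) = 0.1
ŷ = 0.1 / 0.5 = 0.20

0.20%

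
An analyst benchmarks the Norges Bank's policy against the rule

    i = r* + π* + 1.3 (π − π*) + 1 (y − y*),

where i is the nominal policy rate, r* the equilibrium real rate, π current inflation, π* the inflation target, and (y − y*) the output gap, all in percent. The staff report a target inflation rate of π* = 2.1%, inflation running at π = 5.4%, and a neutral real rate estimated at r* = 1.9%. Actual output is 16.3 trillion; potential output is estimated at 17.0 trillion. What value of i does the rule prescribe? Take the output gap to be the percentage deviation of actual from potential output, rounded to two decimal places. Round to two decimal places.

Output gap = 100 × (16.3 − 17.0) / 17.0 = -4.12%.
i = 1.90 + 2.10 + 1.3 × (5.40 − 2.10) + 1 × (-4.12)
   = 1.90 + 2.1 + 4.29 − 4.12 = 4.17

4.17%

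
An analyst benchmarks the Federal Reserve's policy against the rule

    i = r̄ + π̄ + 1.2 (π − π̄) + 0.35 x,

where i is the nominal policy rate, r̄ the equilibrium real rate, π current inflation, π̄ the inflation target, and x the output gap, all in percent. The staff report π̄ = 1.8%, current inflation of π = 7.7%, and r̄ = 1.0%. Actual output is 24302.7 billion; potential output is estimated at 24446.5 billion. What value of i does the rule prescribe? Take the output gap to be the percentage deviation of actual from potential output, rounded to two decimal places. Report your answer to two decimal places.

Output gap = 100 × (24302.7 − 24446.5) / 24446.5 = -0.59%.
i = 1.00 + 1.80 + 1.2 × (7.70 − 1.80) + 0.35 × (-0.59)
   = 1.00 + 1.8 + 7.08 − 0.2065 = 9.67

9.67%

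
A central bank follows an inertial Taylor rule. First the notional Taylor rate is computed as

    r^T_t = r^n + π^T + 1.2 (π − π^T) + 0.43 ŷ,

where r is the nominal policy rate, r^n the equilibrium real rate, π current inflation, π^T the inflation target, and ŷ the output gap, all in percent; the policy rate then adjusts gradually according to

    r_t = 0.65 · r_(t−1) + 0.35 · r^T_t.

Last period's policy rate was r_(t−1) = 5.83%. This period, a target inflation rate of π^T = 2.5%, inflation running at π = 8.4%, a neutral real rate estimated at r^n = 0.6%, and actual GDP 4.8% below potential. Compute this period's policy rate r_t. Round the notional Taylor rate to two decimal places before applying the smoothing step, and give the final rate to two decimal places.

6.63%

Output 4.8% below potential → ŷ = -4.8.
r^T_t = 0.6 + 2.5 + 1.2 × (8.4 − 2.5) + 0.43 × (-4.8)
   = 0.6 + 2.5 + 7.08 − 2.064 = 8.12
r_t = 0.65 × 5.83 + 0.35 × 8.12 = 3.7895 + 2.842 = 6.63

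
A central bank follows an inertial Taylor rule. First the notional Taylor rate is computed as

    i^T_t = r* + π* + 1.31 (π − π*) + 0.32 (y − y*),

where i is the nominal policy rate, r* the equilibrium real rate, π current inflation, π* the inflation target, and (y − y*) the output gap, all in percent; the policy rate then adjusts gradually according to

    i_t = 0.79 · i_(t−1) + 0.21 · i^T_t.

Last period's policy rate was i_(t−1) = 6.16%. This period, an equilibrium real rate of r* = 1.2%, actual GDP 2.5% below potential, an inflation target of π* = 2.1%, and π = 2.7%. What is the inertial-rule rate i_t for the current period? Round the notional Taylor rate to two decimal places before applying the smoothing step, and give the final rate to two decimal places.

5.56%

Output 2.5% below potential → (y − y*) = -2.5.
i^T_t = 1.2 + 2.1 + 1.31 × (2.7 − 2.1) + 0.32 × (-2.5)
   = 1.2 + 2.1 + 0.786 − 0.8 = 3.29
i_t = 0.79 × 6.16 + 0.21 × 3.29 = 4.8664 + 0.6909 = 5.56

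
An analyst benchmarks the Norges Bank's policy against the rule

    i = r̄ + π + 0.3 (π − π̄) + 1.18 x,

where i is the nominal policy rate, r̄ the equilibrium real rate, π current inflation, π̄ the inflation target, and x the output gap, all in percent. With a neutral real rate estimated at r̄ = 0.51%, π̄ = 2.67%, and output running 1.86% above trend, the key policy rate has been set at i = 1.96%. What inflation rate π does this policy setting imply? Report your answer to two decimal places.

0.04%

Output 1.86% above potential → x = 1.86.
Collecting π: i = r̄ + (1 + 0.3) π − 0.3 π̄ + 1.18 x
1.3 π = 1.96 − 0.51 + 0.3 × 2.67 − 1.18 × 1.86 = 0.0562
π = 0.0562 / 1.3 = 0.04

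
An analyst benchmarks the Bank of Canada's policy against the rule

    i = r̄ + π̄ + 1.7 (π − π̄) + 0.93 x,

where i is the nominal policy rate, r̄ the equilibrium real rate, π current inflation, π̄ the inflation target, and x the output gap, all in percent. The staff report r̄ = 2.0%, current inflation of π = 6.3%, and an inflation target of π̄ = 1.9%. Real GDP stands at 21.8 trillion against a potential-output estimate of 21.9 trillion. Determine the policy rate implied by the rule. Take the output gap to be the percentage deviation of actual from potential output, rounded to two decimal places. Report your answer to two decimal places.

10.95%

Output gap = 100 × (21.8 − 21.9) / 21.9 = -0.46%.
i = 2.00 + 1.90 + 1.7 × (6.30 − 1.90) + 0.93 × (-0.46)
   = 2.00 + 1.9 + 7.48 − 0.4278 = 10.95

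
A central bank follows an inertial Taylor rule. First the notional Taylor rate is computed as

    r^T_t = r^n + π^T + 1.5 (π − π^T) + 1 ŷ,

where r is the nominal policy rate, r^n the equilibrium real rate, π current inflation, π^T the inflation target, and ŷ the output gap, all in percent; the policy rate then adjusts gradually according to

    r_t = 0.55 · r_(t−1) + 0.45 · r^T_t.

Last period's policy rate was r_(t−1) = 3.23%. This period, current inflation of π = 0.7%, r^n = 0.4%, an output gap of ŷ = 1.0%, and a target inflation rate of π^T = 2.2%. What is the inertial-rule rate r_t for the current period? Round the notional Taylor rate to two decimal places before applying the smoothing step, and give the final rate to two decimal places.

2.38%

r^T_t = 0.4 + 2.2 + 1.5 × (0.7 − 2.2) + 1 × 1.0
   = 0.4 + 2.2 − 2.25 + 1 = 1.35
r_t = 0.55 × 3.23 + 0.45 × 1.35 = 1.7765 + 0.6075 = 2.38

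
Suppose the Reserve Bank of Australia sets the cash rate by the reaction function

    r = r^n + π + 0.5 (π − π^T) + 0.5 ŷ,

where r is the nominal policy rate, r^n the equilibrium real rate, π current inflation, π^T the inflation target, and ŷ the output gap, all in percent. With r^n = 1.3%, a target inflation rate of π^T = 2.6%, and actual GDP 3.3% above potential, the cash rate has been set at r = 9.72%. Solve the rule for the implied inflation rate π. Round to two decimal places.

Output 3.3% above potential → ŷ = 3.3.
Collecting π: r = r^n + (1 + 0.5) π − 0.5 π^T + 0.5 ŷ
1.5 π = 9.72 − 1.3 + 0.5 × 2.6 − 0.5 × 3.3 = 8.07
π = 8.07 / 1.5 = 5.38

5.38%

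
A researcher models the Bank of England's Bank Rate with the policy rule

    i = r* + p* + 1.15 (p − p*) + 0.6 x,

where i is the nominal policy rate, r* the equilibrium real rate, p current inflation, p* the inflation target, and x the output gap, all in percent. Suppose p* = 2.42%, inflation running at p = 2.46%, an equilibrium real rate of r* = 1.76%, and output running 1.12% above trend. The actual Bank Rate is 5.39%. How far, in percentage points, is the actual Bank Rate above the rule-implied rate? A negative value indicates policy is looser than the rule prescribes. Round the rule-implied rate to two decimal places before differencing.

Output 1.12% above potential → x = 1.12.
i = 1.76 + 2.42 + 1.15 × (2.46 − 2.42) + 0.6 × 1.12
   = 1.76 + 2.42 + 0.046 + 0.672 = 4.90
Deviation = 5.39 − 4.90 = 0.49 pp.

0.49 pp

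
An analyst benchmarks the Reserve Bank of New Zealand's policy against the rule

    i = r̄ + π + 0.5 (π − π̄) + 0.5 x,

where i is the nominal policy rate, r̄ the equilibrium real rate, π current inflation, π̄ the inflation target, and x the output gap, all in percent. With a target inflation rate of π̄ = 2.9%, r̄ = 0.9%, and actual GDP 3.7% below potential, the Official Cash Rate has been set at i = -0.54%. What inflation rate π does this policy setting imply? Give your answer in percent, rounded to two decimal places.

1.24%

Output 3.7% below potential → x = -3.7.
Collecting π: i = r̄ + (1 + 0.5) π − 0.5 π̄ + 0.5 x
1.5 π = -0.54 − 0.9 + 0.5 × 2.9 − 0.5 × (-3.7) = 1.86
π = 1.86 / 1.5 = 1.24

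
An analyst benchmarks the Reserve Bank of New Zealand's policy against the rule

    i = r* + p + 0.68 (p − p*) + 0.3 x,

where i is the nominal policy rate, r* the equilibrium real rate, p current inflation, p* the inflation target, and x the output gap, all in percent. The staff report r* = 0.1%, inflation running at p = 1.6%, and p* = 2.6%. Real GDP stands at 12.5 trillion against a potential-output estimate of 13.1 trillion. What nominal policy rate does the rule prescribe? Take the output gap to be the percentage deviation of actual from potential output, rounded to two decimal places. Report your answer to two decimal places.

Output gap = 100 × (12.5 − 13.1) / 13.1 = -4.58%.
i = 0.10 + 1.60 + 0.68 × (1.60 − 2.60) + 0.3 × (-4.58)
   = 0.10 + 1.6 − 0.68 − 1.374 = -0.35

-0.35%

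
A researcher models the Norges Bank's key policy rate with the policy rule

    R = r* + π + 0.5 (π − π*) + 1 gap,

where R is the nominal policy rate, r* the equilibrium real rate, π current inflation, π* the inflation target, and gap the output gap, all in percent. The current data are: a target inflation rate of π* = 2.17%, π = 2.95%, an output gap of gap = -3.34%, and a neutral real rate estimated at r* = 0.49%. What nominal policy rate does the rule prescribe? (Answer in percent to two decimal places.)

R = 0.49 + 2.95 + 0.5 × (2.95 − 2.17) + 1 × (-3.34)
   = 0.49 + 2.95 + 0.39 − 3.34 = 0.49

0.49%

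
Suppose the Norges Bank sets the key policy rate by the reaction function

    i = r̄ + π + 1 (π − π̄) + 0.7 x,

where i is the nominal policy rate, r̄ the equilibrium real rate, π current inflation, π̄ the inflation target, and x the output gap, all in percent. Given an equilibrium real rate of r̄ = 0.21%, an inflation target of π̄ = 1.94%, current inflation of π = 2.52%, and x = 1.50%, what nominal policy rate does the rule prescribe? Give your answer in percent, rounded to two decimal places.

4.36%

i = 0.21 + 2.52 + 1 × (2.52 − 1.94) + 0.7 × 1.50
   = 0.21 + 2.52 + 0.58 + 1.05 = 4.36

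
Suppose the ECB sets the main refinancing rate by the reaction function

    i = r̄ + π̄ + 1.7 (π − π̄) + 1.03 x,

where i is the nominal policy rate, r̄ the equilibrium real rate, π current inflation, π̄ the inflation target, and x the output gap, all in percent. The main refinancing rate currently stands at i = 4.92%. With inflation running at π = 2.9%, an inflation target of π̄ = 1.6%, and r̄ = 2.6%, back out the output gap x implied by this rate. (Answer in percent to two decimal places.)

-1.45%

1.03 x = 4.92 − 2.6 − 1.6 − 1.7 × (2.9 − 1.6) = -1.49
x = -1.49 / 1.03 = -1.45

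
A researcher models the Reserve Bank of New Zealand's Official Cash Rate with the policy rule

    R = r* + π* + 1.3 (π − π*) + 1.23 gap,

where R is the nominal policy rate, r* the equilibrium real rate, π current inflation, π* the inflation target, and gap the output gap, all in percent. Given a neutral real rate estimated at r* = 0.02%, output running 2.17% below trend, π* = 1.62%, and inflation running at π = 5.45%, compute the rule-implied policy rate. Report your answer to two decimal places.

Output 2.17% below potential → gap = -2.17.
R = 0.02 + 1.62 + 1.3 × (5.45 − 1.62) + 1.23 × (-2.17)
   = 0.02 + 1.62 + 4.979 − 2.6691 = 3.95

3.95%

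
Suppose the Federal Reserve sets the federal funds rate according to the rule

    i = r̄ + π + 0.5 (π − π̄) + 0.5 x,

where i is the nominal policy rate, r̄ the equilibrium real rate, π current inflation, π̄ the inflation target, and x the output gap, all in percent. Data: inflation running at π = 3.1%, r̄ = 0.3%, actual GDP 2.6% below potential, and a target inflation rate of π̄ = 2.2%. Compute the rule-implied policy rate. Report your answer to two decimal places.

2.55%

Output 2.6% below potential → x = -2.6.
i = 0.3 + 3.1 + 0.5 × (3.1 − 2.2) + 0.5 × (-2.6)
   = 0.3 + 3.1 + 0.45 − 1.3 = 2.55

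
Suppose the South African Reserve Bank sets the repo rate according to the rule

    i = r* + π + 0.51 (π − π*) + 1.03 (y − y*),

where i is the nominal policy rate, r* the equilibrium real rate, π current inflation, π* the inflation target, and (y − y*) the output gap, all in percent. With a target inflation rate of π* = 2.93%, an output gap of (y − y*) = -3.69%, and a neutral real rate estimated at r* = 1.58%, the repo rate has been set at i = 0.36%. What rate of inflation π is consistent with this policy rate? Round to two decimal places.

2.70%

Collecting π: i = r* + (1 + 0.51) π − 0.51 π* + 1.03 (y − y*)
1.51 π = 0.36 − 1.58 + 0.51 × 2.93 − 1.03 × (-3.69) = 4.075
π = 4.075 / 1.51 = 2.70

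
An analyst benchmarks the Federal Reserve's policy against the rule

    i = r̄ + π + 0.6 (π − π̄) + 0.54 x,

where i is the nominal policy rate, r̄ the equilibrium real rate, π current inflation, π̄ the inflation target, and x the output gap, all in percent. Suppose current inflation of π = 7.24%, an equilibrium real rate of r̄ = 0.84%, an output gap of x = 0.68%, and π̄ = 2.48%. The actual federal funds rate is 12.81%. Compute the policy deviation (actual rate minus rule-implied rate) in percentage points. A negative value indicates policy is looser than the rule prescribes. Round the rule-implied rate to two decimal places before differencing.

1.51 pp

i = 0.84 + 7.24 + 0.6 × (7.24 − 2.48) + 0.54 × 0.68
   = 0.84 + 7.24 + 2.856 + 0.3672 = 11.30
Deviation = 12.81 − 11.30 = 1.51 pp.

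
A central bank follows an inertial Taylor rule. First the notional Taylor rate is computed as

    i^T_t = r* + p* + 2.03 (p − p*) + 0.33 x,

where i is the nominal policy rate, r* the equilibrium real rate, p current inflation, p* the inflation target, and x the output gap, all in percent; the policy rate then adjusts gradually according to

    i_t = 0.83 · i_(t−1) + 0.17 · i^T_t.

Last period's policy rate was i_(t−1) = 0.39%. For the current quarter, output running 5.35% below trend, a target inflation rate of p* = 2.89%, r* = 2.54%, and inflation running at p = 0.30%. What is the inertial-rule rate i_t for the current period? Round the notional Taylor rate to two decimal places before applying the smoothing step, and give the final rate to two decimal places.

0.05%

Output 5.35% below potential → x = -5.35.
i^T_t = 2.54 + 2.89 + 2.03 × (0.30 − 2.89) + 0.33 × (-5.35)
   = 2.54 + 2.89 − 5.2577 − 1.7655 = -1.59
i_t = 0.83 × 0.39 + 0.17 × (-1.59) = 0.3237 − 0.2703 = 0.05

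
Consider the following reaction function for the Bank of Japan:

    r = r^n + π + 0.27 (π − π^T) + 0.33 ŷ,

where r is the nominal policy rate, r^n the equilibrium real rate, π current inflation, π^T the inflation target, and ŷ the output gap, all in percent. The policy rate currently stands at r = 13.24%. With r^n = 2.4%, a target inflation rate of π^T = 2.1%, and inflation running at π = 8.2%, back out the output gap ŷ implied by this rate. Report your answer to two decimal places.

3.01%

0.33 ŷ = 13.24 − 2.4 − 8.2 − 0.27 × (8.2 − 2.1) = 0.993
ŷ = 0.993 / 0.33 = 3.01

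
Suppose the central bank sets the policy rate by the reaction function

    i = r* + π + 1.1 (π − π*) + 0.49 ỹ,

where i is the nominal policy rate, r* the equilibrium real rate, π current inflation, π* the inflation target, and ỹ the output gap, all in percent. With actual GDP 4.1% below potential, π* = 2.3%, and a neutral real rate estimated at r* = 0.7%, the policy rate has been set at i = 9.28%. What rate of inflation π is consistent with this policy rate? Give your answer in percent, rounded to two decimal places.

6.25%

Output 4.1% below potential → ỹ = -4.1.
Collecting π: i = r* + (1 + 1.1) π − 1.1 π* + 0.49 ỹ
2.1 π = 9.28 − 0.7 + 1.1 × 2.3 − 0.49 × (-4.1) = 13.119
π = 13.119 / 2.1 = 6.25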